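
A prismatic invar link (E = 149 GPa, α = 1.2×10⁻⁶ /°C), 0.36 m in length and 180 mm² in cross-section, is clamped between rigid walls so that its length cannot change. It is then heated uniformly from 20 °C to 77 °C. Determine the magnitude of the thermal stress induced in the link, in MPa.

The supports are rigid, so the total axial strain is zero. The restrained thermal strain is ε = αΔT = 1.2×10⁻⁶ × 57 = 68.4×10⁻⁶.
The stress required to suppress this strain is σ = Eε = 149×10³ × 68.4×10⁻⁶ = 10.19 MPa, compressive since the link is trying to expand.

σ ≈ 10.2 MPa (compressive)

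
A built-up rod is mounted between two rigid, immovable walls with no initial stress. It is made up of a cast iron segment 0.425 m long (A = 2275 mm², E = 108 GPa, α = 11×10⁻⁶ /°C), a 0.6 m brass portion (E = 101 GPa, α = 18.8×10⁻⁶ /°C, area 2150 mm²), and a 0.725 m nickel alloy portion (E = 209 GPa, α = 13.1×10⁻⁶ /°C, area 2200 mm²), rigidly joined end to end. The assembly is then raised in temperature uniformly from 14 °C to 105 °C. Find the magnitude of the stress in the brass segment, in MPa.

σ ≈ 177 MPa (compressive)

If the supports were absent, the total length change would be Σ αᵢΔT Lᵢ = 11×10⁻⁶×91×425 + 18.8×10⁻⁶×91×600 + 13.1×10⁻⁶×91×725 = 2.316 mm.
The rigid supports impose zero overall length change; the single axial force P common to all segments must satisfy P Σ Lᵢ/(AᵢEᵢ) = δ_free.
The series flexibility is Σ Lᵢ/(AᵢEᵢ) = 425/(2275×108×10³) + 600/(2150×101×10³) + 725/(2200×209×10³) = 6.07×10⁻⁶ mm/N.
Hence P = δ_free / Σ(L/AE) = 2.316/6.07×10⁻⁶ = 381.6 kN (compressive).
σ_{brass} = P / A = 381600 / 2150 = 177.5 MPa.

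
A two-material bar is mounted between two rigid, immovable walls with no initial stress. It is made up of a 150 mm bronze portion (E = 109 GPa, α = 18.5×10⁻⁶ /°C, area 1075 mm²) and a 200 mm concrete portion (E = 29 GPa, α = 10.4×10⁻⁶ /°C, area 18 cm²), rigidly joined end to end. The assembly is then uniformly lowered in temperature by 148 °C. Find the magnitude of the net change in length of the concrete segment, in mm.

With the walls removed the bar would change length by δ_free = Σ αᵢΔT Lᵢ = 18.5×10⁻⁶×148×150 + 10.4×10⁻⁶×148×200 = 0.7185 mm.
Since the ends are fixed, an axial force P builds up, equal in every segment, with P · Σ Lᵢ/(AᵢEᵢ) = δ_free.
Σ Lᵢ/(AᵢEᵢ) = 150/(1075×109×10³) + 200/(1800×29×10³) = 5.112×10⁻⁶ mm/N.
Hence P = δ_free / Σ(L/AE) = 0.7185/5.112×10⁻⁶ = 140.6 kN (tensile).
For the concrete segment, free thermal change = 10.4×10⁻⁶×148×200 = 0.3078 mm and elastic change from P = 140600×200/(1800×29×10³) = 0.5386 mm; these oppose, so the net change is 0.231 mm (segment lengthens).

|ΔL| ≈ 0.231 mm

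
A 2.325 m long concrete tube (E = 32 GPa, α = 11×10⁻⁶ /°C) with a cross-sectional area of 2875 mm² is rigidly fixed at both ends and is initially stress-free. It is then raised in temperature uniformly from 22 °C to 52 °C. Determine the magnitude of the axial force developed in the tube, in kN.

P ≈ 30.4 kN (compressive)

Full restraint means ε = 0, so the stress is σ = EαΔT = 32×10³ × 11×10⁻⁶ × 30 = 10.56 MPa.
Axial force P = σA = 10.56 × 2875 = 30360 N = 30.36 kN, compressive.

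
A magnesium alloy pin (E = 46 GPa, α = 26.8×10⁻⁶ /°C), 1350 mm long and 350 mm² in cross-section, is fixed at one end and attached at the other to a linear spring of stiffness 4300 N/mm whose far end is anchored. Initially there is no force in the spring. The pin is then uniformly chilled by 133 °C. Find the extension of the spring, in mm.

δ ≈ 3.54 mm

Free thermal contraction: δ_free = αΔT L = 26.8×10⁻⁶ × 133 × 1350 = 4.812 mm.
With a force P in the spring, the elastic change of the pin is PL/(AE) and that of the spring is P/k; compatibility requires their sum to equal δ_free.
P [ L/(AE) + 1/k ] = δ_free → P [ 1350/(350×46×10³) + 1/(4300) ] = 4.812.
P = 4.812 / 0.0003164 = 15210 N.
Spring extension = P/k = 15210/(4300) = 3.537 mm.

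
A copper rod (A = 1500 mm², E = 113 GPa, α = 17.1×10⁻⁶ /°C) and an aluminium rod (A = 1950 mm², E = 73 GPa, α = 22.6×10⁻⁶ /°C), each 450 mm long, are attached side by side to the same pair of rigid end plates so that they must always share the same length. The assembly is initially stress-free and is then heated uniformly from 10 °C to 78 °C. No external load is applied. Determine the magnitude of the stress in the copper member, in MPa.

σ ≈ 19.3 MPa (tensile)

The aluminium has the larger α, so on heating it would change length more than the copper if both were free. The rigid plates force a common final length, so the aluminium is put into compression and the copper into tension, with equal and opposite forces P (no external load).
Equating the net (thermal + elastic) strains gives |α₁ − α₂|·ΔT = P·[1/(A₁E₁) + 1/(A₂E₂)].
|α₁ − α₂|·ΔT = 5.5×10⁻⁶ × 68 = 0.000374.
1/(A₁E₁) + 1/(A₂E₂) = 1/(1500×113×10³) + 1/(1950×73×10³) = 1.292×10⁻⁸ N⁻¹.
P = 0.000374 / 1.292×10⁻⁸ = 28940 N = 28.94 kN.
σ_{copper} = P/A₁ = 28940/1500 = 19.29 MPa, tensile.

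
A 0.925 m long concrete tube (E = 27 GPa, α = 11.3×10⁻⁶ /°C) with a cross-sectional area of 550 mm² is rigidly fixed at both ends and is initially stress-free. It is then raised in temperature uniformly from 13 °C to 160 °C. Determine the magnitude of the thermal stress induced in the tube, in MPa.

The supports are rigid, so the total axial strain is zero. The restrained thermal strain is ε = αΔT = 11.3×10⁻⁶ × 147 = 1661.1×10⁻⁶.
Hence σ = E·αΔT = 27×10³ × 1661.1×10⁻⁶ = 44.85 MPa, compressive.

σ ≈ 44.8 MPa (compressive)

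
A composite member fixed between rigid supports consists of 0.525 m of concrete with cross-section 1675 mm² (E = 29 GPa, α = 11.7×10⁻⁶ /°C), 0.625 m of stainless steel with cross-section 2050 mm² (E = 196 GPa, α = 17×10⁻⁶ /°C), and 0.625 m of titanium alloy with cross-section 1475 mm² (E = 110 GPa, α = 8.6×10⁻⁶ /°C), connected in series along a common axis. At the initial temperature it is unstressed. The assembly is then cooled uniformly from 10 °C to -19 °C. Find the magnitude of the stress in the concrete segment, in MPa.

If the supports were absent, the total length change would be Σ αᵢΔT Lᵢ = 11.7×10⁻⁶×29×525 + 17×10⁻⁶×29×625 + 8.6×10⁻⁶×29×625 = 0.6421 mm.
Since the ends are fixed, an axial force P builds up, equal in every segment, with P · Σ Lᵢ/(AᵢEᵢ) = δ_free.
The series flexibility is Σ Lᵢ/(AᵢEᵢ) = 525/(1675×29×10³) + 625/(2050×196×10³) + 625/(1475×110×10³) = 1.622×10⁻⁵ mm/N.
So P = 0.6421 / 1.622×10⁻⁵ = 39.6 kN, tensile.
σ_{concrete} = P / A = 39600 / 1675 = 23.64 MPa.

σ ≈ 23.6 MPa (tensile)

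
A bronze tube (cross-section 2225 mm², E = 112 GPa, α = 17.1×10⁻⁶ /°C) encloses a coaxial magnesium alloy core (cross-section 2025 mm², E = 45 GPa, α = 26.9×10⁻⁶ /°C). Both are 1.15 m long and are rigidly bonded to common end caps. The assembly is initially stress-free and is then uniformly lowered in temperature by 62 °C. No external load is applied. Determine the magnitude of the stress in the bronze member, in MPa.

σ ≈ 18.2 MPa (compressive)

Both members must finish at the same length. With the larger α, the magnesium alloy tends to over-contract; the plates restrain it, putting the magnesium alloy in tension and the bronze in compression. With no external load the two internal forces are equal and opposite, magnitude P.
Equating the net (thermal + elastic) strains gives |α₁ − α₂|·ΔT = P·[1/(A₁E₁) + 1/(A₂E₂)].
|α₁ − α₂|·ΔT = 9.8×10⁻⁶ × 62 = 0.0006076.
1/(A₁E₁) + 1/(A₂E₂) = 1/(2225×112×10³) + 1/(2025×45×10³) = 1.499×10⁻⁸ N⁻¹.
So P = 0.0006076 / 1.499×10⁻⁸ = 40.54 kN.
σ_{bronze} = P/A₁ = 40540/2225 = 18.22 MPa, compressive.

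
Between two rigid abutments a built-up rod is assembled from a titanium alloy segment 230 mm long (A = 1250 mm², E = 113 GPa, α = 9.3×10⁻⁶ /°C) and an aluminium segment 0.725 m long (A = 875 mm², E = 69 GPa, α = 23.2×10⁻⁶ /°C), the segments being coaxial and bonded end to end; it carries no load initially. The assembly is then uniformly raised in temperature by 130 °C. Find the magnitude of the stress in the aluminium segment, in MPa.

If the supports were absent, the total length change would be Σ αᵢΔT Lᵢ = 9.3×10⁻⁶×130×230 + 23.2×10⁻⁶×130×725 = 2.465 mm.
The rigid supports impose zero overall length change; the single axial force P common to all segments must satisfy P Σ Lᵢ/(AᵢEᵢ) = δ_free.
The series flexibility is Σ Lᵢ/(AᵢEᵢ) = 230/(1250×113×10³) + 725/(875×69×10³) = 1.364×10⁻⁵ mm/N.
Hence P = δ_free / Σ(L/AE) = 2.465/1.364×10⁻⁵ = 180.7 kN (compressive).
σ_{aluminium} = P / A = 180700 / 875 = 206.6 MPa.

σ ≈ 207 MPa (compressive)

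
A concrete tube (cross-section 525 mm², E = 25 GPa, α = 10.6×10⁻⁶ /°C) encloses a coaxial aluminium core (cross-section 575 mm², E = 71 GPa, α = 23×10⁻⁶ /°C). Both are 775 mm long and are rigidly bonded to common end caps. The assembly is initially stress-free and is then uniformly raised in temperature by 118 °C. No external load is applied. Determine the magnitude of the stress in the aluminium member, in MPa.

σ ≈ 25.3 MPa (compressive)

Both members must finish at the same length. With the larger α, the aluminium tends to over-expand; the plates restrain it, putting the aluminium in compression and the concrete in tension. With no external load the two internal forces are equal and opposite, magnitude P.
Setting the final lengths equal and cancelling L: (α₁ − α₂)ΔT = P/(A₁E₁) + P/(A₂E₂).
|α₁ − α₂|·ΔT = 12.4×10⁻⁶ × 118 = 0.001463.
1/(A₁E₁) + 1/(A₂E₂) = 1/(525×25×10³) + 1/(575×71×10³) = 1.007×10⁻⁷ N⁻¹.
So P = 0.001463 / 1.007×10⁻⁷ = 14.53 kN.
σ_{aluminium} = P/A₂ = 14530/575 = 25.27 MPa, compressive.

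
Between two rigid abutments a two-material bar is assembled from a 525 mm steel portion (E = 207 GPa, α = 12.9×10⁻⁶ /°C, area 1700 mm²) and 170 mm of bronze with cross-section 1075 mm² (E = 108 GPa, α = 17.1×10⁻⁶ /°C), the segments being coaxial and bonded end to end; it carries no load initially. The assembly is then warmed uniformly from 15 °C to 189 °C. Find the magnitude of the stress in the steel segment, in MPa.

σ ≈ 335 MPa (compressive)

Free thermal expansion of the whole bar: Σ αᵢΔT Lᵢ = 12.9×10⁻⁶×174×525 + 17.1×10⁻⁶×174×170 = 1.684 mm.
The rigid supports impose zero overall length change; the single axial force P common to all segments must satisfy P Σ Lᵢ/(AᵢEᵢ) = δ_free.
The series flexibility is Σ Lᵢ/(AᵢEᵢ) = 525/(1700×207×10³) + 170/(1075×108×10³) = 2.956×10⁻⁶ mm/N.
So P = 1.684 / 2.956×10⁻⁶ = 569.7 kN, compressive.
σ_{steel} = P / A = 569700 / 1700 = 335.1 MPa.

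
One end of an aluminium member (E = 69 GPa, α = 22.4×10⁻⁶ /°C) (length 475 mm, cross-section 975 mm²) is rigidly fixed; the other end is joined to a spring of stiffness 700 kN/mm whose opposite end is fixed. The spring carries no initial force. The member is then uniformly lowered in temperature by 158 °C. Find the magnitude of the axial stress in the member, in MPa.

σ ≈ 203 MPa (tensile)

If the spring were absent the member would shorten by αΔT L = 22.4×10⁻⁶ × 158 × 475 = 1.681 mm.
With a force P in the spring, the elastic change of the member is PL/(AE) and that of the spring is P/k; compatibility requires their sum to equal δ_free.
P [ L/(AE) + 1/k ] = δ_free → P [ 475/(975×69×10³) + 1/(700×10³) ] = 1.681.
P = 1.681 / 8.489×10⁻⁶ = 198000 N.
σ = P/A = 198000/975 = 203.1 MPa.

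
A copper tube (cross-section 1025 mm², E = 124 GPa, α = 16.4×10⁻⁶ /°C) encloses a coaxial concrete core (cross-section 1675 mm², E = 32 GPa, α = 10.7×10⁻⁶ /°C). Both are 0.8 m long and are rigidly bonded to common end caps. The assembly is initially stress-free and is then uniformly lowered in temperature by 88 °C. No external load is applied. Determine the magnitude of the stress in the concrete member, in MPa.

σ ≈ 11.3 MPa (compressive)

Equilibrium of a rigid end plate with no external load gives equal and opposite internal forces ±P in the two members. Since α_{copper} > α_{concrete}, cooling drives the copper into tension and the concrete into compression.
Compatibility of the two members (thermal + elastic change equal): (α₁ − α₂)ΔT = P·[1/(A₁E₁) + 1/(A₂E₂)].
|α₁ − α₂|·ΔT = 5.7×10⁻⁶ × 88 = 0.0005016.
1/(A₁E₁) + 1/(A₂E₂) = 1/(1025×124×10³) + 1/(1675×32×10³) = 2.652×10⁻⁸ N⁻¹.
P = 0.0005016 / 2.652×10⁻⁸ = 18910 N = 18.91 kN.
σ_{concrete} = P/A₂ = 18910/1675 = 11.29 MPa, compressive.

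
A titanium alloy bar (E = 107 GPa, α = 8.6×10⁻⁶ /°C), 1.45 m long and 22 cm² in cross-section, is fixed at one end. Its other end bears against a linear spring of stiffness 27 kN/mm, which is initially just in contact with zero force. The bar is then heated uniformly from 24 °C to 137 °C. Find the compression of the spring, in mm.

δ ≈ 1.21 mm

If the spring were absent the bar would lengthen by αΔT L = 8.6×10⁻⁶ × 113 × 1450 = 1.409 mm.
With a force P in the spring, the elastic change of the bar is PL/(AE) and that of the spring is P/k; compatibility requires their sum to equal δ_free.
So P = δ_free / [L/(AE) + 1/k] = 1.409 / [ 1450/(2200×107×10³) + 1/(27×10³) ].
P = 1.409 / 4.32×10⁻⁵ = 32620 N.
Spring compression = P/k = 32620/(27×10³) = 1.208 mm.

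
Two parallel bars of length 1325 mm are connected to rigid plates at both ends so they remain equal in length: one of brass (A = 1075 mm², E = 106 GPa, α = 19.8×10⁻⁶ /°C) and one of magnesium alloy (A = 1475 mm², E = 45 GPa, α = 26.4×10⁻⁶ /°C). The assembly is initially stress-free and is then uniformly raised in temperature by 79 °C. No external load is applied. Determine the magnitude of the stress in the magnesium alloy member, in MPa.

σ ≈ 14.8 MPa (compressive)

Equilibrium of a rigid end plate with no external load gives equal and opposite internal forces ±P in the two members. Since α_{magnesium alloy} > α_{brass}, heating drives the magnesium alloy into compression and the brass into tension.
Equating the net (thermal + elastic) strains gives |α₁ − α₂|·ΔT = P·[1/(A₁E₁) + 1/(A₂E₂)].
|α₁ − α₂|·ΔT = 6.6×10⁻⁶ × 79 = 0.0005214.
1/(A₁E₁) + 1/(A₂E₂) = 1/(1075×106×10³) + 1/(1475×45×10³) = 2.384×10⁻⁸ N⁻¹.
P = 0.0005214 / 2.384×10⁻⁸ = 21870 N = 21.87 kN.
σ_{magnesium alloy} = P/A₂ = 21870/1475 = 14.83 MPa, compressive.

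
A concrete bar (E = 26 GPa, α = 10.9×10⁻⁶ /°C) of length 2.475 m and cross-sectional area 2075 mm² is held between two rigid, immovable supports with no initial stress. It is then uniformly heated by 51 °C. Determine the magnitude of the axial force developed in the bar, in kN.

P ≈ 30 kN (compressive)

Full restraint means ε = 0, so the stress is σ = EαΔT = 26×10³ × 10.9×10⁻⁶ × 51 = 14.45 MPa.
Axial force P = σA = 14.45 × 2075 = 29990 N = 29.99 kN, compressive.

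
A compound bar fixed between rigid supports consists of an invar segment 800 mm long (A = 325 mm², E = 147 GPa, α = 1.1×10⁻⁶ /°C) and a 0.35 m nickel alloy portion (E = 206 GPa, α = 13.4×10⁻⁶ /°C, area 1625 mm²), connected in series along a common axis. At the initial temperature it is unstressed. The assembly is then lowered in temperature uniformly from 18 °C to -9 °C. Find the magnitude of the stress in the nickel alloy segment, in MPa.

σ ≈ 5.2 MPa (tensile)

If the supports were absent, the total length change would be Σ αᵢΔT Lᵢ = 1.1×10⁻⁶×27×800 + 13.4×10⁻⁶×27×350 = 0.1504 mm.
The walls prevent any net length change, so an axial force P (same in every segment) develops. Compatibility: P · Σ Lᵢ/(AᵢEᵢ) = δ_free.
Σ Lᵢ/(AᵢEᵢ) = 800/(325×147×10³) + 350/(1625×206×10³) = 1.779×10⁻⁵ mm/N.
Hence P = δ_free / Σ(L/AE) = 0.1504/1.779×10⁻⁵ = 8.453 kN (tensile).
σ_{nickel alloy} = P / A = 8453 / 1625 = 5.202 MPa.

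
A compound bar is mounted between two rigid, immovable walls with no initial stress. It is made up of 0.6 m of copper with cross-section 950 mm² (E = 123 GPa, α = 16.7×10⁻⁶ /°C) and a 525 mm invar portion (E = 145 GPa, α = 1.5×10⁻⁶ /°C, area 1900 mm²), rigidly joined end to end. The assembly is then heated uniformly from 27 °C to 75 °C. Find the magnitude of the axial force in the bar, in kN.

P ≈ 73.7 kN (compressive)

If the supports were absent, the total length change would be Σ αᵢΔT Lᵢ = 16.7×10⁻⁶×48×600 + 1.5×10⁻⁶×48×525 = 0.5188 mm.
The walls prevent any net length change, so an axial force P (same in every segment) develops. Compatibility: P · Σ Lᵢ/(AᵢEᵢ) = δ_free.
The series flexibility is Σ Lᵢ/(AᵢEᵢ) = 600/(950×123×10³) + 525/(1900×145×10³) = 7.04×10⁻⁶ mm/N.
Hence P = δ_free / Σ(L/AE) = 0.5188/7.04×10⁻⁶ = 73.68 kN (compressive).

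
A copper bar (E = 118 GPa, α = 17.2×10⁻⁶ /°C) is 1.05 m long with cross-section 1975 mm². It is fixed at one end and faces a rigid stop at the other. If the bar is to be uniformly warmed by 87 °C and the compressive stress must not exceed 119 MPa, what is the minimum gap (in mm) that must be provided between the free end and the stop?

With no wall the bar would lengthen by αΔT L = 17.2×10⁻⁶ × 87 × 1050 = 1.571 mm.
At the allowable stress the elastic shortening the wall may impose is σL/E = 119 × 1050 / (118×10³) = 1.059 mm.
So the gap has to take up the difference, g_min = δ_free − σL/E = 1.571 − 1.059 = 0.5123 mm.

g ≈ 0.512 mm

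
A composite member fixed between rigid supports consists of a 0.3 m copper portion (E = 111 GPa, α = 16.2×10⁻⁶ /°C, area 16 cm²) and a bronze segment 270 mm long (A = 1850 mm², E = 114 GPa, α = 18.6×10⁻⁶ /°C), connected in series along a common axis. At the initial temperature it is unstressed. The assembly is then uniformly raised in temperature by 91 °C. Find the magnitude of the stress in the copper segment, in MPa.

σ ≈ 189 MPa (compressive)

With the walls removed the bar would change length by δ_free = Σ αᵢΔT Lᵢ = 16.2×10⁻⁶×91×300 + 18.6×10⁻⁶×91×270 = 0.8993 mm.
The walls prevent any net length change, so an axial force P (same in every segment) develops. Compatibility: P · Σ Lᵢ/(AᵢEᵢ) = δ_free.
Σ Lᵢ/(AᵢEᵢ) = 300/(1600×111×10³) + 270/(1850×114×10³) = 2.969×10⁻⁶ mm/N.
P = 0.8993 / 2.969×10⁻⁶ = 302800 N = 302.8 kN, compressive.
σ_{copper} = P / A = 302800 / 1600 = 189.3 MPa.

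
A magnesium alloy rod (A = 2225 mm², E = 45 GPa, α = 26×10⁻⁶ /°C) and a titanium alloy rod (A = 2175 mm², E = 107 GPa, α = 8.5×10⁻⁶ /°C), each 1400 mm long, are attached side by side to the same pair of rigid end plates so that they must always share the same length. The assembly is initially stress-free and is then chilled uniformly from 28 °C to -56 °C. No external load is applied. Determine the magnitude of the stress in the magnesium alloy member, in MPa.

Both members must finish at the same length. With the larger α, the magnesium alloy tends to over-contract; the plates restrain it, putting the magnesium alloy in tension and the titanium alloy in compression. With no external load the two internal forces are equal and opposite, magnitude P.
Setting the final lengths equal and cancelling L: (α₁ − α₂)ΔT = P/(A₁E₁) + P/(A₂E₂).
|α₁ − α₂|·ΔT = 17.5×10⁻⁶ × 84 = 0.00147.
1/(A₁E₁) + 1/(A₂E₂) = 1/(2225×45×10³) + 1/(2175×107×10³) = 1.428×10⁻⁸ N⁻¹.
P = 0.00147 / 1.428×10⁻⁸ = 102900 N = 102.9 kN.
σ_{magnesium alloy} = P/A₁ = 102900/2225 = 46.25 MPa, tensile.

σ ≈ 46.3 MPa (tensile)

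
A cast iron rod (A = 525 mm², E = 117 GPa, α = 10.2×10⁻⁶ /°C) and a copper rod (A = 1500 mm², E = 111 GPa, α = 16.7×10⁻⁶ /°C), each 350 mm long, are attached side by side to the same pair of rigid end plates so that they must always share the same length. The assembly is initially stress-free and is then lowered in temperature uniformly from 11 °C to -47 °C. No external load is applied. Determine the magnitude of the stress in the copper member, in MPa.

σ ≈ 11.3 MPa (tensile)

Both members must finish at the same length. With the larger α, the copper tends to over-contract; the plates restrain it, putting the copper in tension and the cast iron in compression. With no external load the two internal forces are equal and opposite, magnitude P.
Compatibility of the two members (thermal + elastic change equal): (α₁ − α₂)ΔT = P·[1/(A₁E₁) + 1/(A₂E₂)].
|α₁ − α₂|·ΔT = 6.5×10⁻⁶ × 58 = 0.000377.
1/(A₁E₁) + 1/(A₂E₂) = 1/(525×117×10³) + 1/(1500×111×10³) = 2.229×10⁻⁸ N⁻¹.
So P = 0.000377 / 2.229×10⁻⁸ = 16.92 kN.
σ_{copper} = P/A₂ = 16920/1500 = 11.28 MPa, tensile.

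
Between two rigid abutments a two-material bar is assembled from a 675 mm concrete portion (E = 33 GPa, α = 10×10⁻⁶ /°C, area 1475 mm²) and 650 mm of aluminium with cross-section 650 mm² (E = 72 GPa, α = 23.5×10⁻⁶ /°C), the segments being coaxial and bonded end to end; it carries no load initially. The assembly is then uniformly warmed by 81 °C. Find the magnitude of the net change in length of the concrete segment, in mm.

|ΔL| ≈ 0.345 mm

Free thermal expansion of the whole bar: Σ αᵢΔT Lᵢ = 10×10⁻⁶×81×675 + 23.5×10⁻⁶×81×650 = 1.784 mm.
Since the ends are fixed, an axial force P builds up, equal in every segment, with P · Σ Lᵢ/(AᵢEᵢ) = δ_free.
Σ Lᵢ/(AᵢEᵢ) = 675/(1475×33×10³) + 650/(650×72×10³) = 2.776×10⁻⁵ mm/N.
Hence P = δ_free / Σ(L/AE) = 1.784/2.776×10⁻⁵ = 64.27 kN (compressive).
For the concrete segment, free thermal change = 10×10⁻⁶×81×675 = 0.5467 mm and elastic change from P = 64270×675/(1475×33×10³) = 0.8913 mm; these oppose, so the net change is 0.345 mm (segment shortens).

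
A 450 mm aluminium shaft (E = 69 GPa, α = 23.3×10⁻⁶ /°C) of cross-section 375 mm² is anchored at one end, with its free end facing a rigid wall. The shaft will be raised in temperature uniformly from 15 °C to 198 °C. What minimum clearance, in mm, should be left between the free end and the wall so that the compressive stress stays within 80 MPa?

g ≈ 1.4 mm

With no wall the shaft would lengthen by αΔT L = 23.3×10⁻⁶ × 183 × 450 = 1.919 mm.
At the allowable stress the elastic shortening the wall may impose is σL/E = 80 × 450 / (69×10³) = 0.5217 mm.
So the gap has to take up the difference, g_min = δ_free − σL/E = 1.919 − 0.5217 = 1.397 mm.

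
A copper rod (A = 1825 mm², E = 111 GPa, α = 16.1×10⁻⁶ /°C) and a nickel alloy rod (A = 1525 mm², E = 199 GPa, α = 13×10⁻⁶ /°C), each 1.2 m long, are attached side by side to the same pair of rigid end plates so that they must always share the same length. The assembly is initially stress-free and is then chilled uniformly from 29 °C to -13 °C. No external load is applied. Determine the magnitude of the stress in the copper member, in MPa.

σ ≈ 8.67 MPa (tensile)

Both members must finish at the same length. With the larger α, the copper tends to over-contract; the plates restrain it, putting the copper in tension and the nickel alloy in compression. With no external load the two internal forces are equal and opposite, magnitude P.
Compatibility of the two members (thermal + elastic change equal): (α₁ − α₂)ΔT = P·[1/(A₁E₁) + 1/(A₂E₂)].
|α₁ − α₂|·ΔT = 3.1×10⁻⁶ × 42 = 0.0001302.
1/(A₁E₁) + 1/(A₂E₂) = 1/(1825×111×10³) + 1/(1525×199×10³) = 8.232×10⁻⁹ N⁻¹.
So P = 0.0001302 / 8.232×10⁻⁹ = 15.82 kN.
σ_{copper} = P/A₁ = 15820/1825 = 8.667 MPa, tensile.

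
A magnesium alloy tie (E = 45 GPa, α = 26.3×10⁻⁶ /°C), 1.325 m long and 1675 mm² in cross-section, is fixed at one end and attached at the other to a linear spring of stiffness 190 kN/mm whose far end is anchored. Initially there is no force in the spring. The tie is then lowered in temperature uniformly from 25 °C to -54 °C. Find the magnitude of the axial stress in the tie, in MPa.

If the spring were absent the tie would shorten by αΔT L = 26.3×10⁻⁶ × 79 × 1325 = 2.753 mm.
Let P be the tensile force in the spring. The tie extends elastically by PL/(AE) and the spring stretches by P/k; together these equal δ_free.
P [ L/(AE) + 1/k ] = δ_free → P [ 1325/(1675×45×10³) + 1/(190×10³) ] = 2.753.
P = 2.753 / 2.284×10⁻⁵ = 120500 N.
σ = P/A = 120500/1675 = 71.95 MPa.

σ ≈ 72 MPa (tensile)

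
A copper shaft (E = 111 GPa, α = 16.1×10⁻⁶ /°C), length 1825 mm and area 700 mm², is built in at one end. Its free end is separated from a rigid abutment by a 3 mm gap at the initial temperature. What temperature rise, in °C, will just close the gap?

ΔT ≈ 102 °C

The gap closes when αΔT L = 3 mm, since the shaft is still unstressed at that instant.
ΔT = 3 / (16.1×10⁻⁶ × 1825) = 102.1 °C.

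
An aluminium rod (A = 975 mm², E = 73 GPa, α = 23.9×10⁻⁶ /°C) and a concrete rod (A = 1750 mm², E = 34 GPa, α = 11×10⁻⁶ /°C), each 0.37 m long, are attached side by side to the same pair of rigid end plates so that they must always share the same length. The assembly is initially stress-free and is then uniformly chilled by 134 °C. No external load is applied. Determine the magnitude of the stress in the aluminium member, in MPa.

The aluminium has the larger α, so on cooling it would change length more than the concrete if both were free. The rigid plates force a common final length, so the aluminium is put into tension and the concrete into compression, with equal and opposite forces P (no external load).
Equating the net (thermal + elastic) strains gives |α₁ − α₂|·ΔT = P·[1/(A₁E₁) + 1/(A₂E₂)].
|α₁ − α₂|·ΔT = 12.9×10⁻⁶ × 134 = 0.001729.
1/(A₁E₁) + 1/(A₂E₂) = 1/(975×73×10³) + 1/(1750×34×10³) = 3.086×10⁻⁸ N⁻¹.
P = 0.001729 / 3.086×10⁻⁸ = 56020 N = 56.02 kN.
σ_{aluminium} = P/A₁ = 56020/975 = 57.46 MPa, tensile.

σ ≈ 57.5 MPa (tensile)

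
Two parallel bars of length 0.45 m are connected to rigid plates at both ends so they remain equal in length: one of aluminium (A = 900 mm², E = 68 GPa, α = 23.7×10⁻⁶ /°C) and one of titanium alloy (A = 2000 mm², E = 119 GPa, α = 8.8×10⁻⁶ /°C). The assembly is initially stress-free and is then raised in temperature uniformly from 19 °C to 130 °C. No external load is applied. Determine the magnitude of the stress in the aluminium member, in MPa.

Equilibrium of a rigid end plate with no external load gives equal and opposite internal forces ±P in the two members. Since α_{aluminium} > α_{titanium alloy}, heating drives the aluminium into compression and the titanium alloy into tension.
Compatibility of the two members (thermal + elastic change equal): (α₁ − α₂)ΔT = P·[1/(A₁E₁) + 1/(A₂E₂)].
|α₁ − α₂|·ΔT = 14.9×10⁻⁶ × 111 = 0.001654.
1/(A₁E₁) + 1/(A₂E₂) = 1/(900×68×10³) + 1/(2000×119×10³) = 2.054×10⁻⁸ N⁻¹.
So P = 0.001654 / 2.054×10⁻⁸ = 80.51 kN.
σ_{aluminium} = P/A₁ = 80510/900 = 89.46 MPa, compressive.

σ ≈ 89.5 MPa (compressive)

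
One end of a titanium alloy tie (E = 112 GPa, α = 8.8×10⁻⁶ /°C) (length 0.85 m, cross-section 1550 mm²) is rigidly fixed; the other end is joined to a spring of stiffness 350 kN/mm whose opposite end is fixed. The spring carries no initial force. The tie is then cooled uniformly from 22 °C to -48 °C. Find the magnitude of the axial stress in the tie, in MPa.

The unrestrained thermal change is αΔT L = 8.8×10⁻⁶ × 70 × 850 = 0.5236 mm.
With a force P in the spring, the elastic change of the tie is PL/(AE) and that of the spring is P/k; compatibility requires their sum to equal δ_free.
P [ L/(AE) + 1/k ] = δ_free → P [ 850/(1550×112×10³) + 1/(350×10³) ] = 0.5236.
P = 0.5236 / 7.753×10⁻⁶ = 67530 N.
σ = P/A = 67530/1550 = 43.57 MPa.

σ ≈ 43.6 MPa (tensile)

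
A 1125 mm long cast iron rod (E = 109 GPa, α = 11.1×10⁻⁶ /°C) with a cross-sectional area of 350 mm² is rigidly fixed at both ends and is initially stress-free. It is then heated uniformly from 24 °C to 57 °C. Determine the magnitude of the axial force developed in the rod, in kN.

With zero net strain, σ = E·αΔT = 109 GPa × 11.1×10⁻⁶ × 33 = 39.93 MPa.
Then P = σA = 39.93 × 350 mm² = 13.97 kN, compressive.

P ≈ 14 kN (compressive)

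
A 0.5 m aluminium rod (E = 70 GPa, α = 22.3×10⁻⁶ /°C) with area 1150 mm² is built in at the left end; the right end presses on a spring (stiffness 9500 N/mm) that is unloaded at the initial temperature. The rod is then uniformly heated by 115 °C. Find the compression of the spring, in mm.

δ ≈ 1.21 mm

The unrestrained thermal change is αΔT L = 22.3×10⁻⁶ × 115 × 500 = 1.282 mm.
Let P be the compressive force at the spring. The rod shortens elastically by PL/(AE) and the spring compresses by P/k; together these equal δ_free.
P [ L/(AE) + 1/k ] = δ_free → P [ 500/(1150×70×10³) + 1/(9500) ] = 1.282.
P = 1.282 / 0.0001115 = 11500 N.
Spring compression = P/k = 11500/(9500) = 1.211 mm.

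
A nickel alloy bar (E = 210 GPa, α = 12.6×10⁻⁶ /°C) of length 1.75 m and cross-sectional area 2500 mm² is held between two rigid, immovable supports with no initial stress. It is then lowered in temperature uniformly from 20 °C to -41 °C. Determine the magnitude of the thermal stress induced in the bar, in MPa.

Because both ends are immovable the net strain is zero, and the suppressed thermal strain is αΔT = 12.6×10⁻⁶ × 61 = 768.6×10⁻⁶.
Hence σ = E·αΔT = 210×10³ × 768.6×10⁻⁶ = 161.4 MPa, tensile.

σ ≈ 161 MPa (tensile)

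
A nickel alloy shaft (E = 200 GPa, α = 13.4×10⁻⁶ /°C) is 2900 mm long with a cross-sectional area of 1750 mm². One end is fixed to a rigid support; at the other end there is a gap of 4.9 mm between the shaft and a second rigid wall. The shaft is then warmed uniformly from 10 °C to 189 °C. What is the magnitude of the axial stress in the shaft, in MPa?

σ ≈ 142 MPa (compressive)

Free thermal elongation = αΔT L = 13.4×10⁻⁶ × 179 × 2900 = 6.956 mm.
After closing the 4.9 mm clearance, 6.956 − 4.9 = 2.056 mm of expansion remains to be suppressed by the wall.
Compatibility: PL/(AE) = 2.056 mm, so σ = P/A = E × (2.056/2900) = 141.8 MPa.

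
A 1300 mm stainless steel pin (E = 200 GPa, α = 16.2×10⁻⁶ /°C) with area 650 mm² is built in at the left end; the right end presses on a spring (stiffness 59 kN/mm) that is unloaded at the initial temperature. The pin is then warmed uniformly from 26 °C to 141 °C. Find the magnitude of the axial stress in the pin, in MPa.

The unrestrained thermal change is αΔT L = 16.2×10⁻⁶ × 115 × 1300 = 2.422 mm.
Let P be the compressive force at the spring. The pin shortens elastically by PL/(AE) and the spring compresses by P/k; together these equal δ_free.
P [ L/(AE) + 1/k ] = δ_free → P [ 1300/(650×200×10³) + 1/(59×10³) ] = 2.422.
P = 2.422 / 2.695×10⁻⁵ = 89870 N.
σ = P/A = 89870/650 = 138.3 MPa.

σ ≈ 138 MPa (compressive)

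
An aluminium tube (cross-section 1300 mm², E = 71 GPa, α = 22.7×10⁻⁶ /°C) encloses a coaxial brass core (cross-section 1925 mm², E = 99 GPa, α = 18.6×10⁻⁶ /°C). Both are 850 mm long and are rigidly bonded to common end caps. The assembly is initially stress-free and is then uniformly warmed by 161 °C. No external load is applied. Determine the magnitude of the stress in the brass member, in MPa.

Both members must finish at the same length. With the larger α, the aluminium tends to over-expand; the plates restrain it, putting the aluminium in compression and the brass in tension. With no external load the two internal forces are equal and opposite, magnitude P.
Equating the net (thermal + elastic) strains gives |α₁ − α₂|·ΔT = P·[1/(A₁E₁) + 1/(A₂E₂)].
|α₁ − α₂|·ΔT = 4.1×10⁻⁶ × 161 = 0.0006601.
1/(A₁E₁) + 1/(A₂E₂) = 1/(1300×71×10³) + 1/(1925×99×10³) = 1.608×10⁻⁸ N⁻¹.
P = 0.0006601 / 1.608×10⁻⁸ = 41050 N = 41.05 kN.
σ_{brass} = P/A₂ = 41050/1925 = 21.32 MPa, tensile.

σ ≈ 21.3 MPa (tensile)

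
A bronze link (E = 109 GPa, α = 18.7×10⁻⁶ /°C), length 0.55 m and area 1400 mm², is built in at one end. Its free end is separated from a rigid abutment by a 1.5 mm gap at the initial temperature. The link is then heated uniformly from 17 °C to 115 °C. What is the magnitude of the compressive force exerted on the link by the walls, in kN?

P ≈ 0 kN

If the wall were absent the link would grow by αΔT L = 18.7×10⁻⁶ × 98 × 550 = 1.008 mm.
Since δ_free = 1.01 mm is less than the 1.5 mm gap, the link never touches the wall. No axial force develops.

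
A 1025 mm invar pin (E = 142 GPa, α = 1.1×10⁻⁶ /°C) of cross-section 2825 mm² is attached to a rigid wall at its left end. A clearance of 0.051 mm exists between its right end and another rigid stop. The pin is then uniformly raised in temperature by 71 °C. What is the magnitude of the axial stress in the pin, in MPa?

σ ≈ 4.02 MPa (compressive)

If the wall were absent the pin would grow by αΔT L = 1.1×10⁻⁶ × 71 × 1025 = 0.08005 mm.
The gap closes (δ_free > 0.051 mm) and the wall then resists a further 0.08005 − 0.051 = 0.02905 mm of expansion.
That suppressed elongation corresponds to σ = E·Δ/L = 142×10³ × 0.02905/1025 = 4.025 MPa.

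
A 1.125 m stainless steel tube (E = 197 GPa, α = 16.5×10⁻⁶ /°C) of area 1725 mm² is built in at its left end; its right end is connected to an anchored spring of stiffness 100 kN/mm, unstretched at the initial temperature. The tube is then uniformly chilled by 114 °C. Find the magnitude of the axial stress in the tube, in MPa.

Free thermal contraction: δ_free = αΔT L = 16.5×10⁻⁶ × 114 × 1125 = 2.116 mm.
Let P be the tensile force in the spring. The tube extends elastically by PL/(AE) and the spring stretches by P/k; together these equal δ_free.
P [ L/(AE) + 1/k ] = δ_free → P [ 1125/(1725×197×10³) + 1/(100×10³) ] = 2.116.
P = 2.116 / 1.331×10⁻⁵ = 159000 N.
σ = P/A = 159000/1725 = 92.16 MPa.

σ ≈ 92.2 MPa (tensile)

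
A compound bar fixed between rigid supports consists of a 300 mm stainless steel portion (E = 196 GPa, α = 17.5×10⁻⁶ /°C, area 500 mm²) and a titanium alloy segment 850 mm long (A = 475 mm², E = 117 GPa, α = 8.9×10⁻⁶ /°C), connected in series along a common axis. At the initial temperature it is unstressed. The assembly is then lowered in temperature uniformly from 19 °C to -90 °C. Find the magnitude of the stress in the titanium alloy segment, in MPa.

σ ≈ 160 MPa (tensile)

With the walls removed the bar would change length by δ_free = Σ αᵢΔT Lᵢ = 17.5×10⁻⁶×109×300 + 8.9×10⁻⁶×109×850 = 1.397 mm.
The walls prevent any net length change, so an axial force P (same in every segment) develops. Compatibility: P · Σ Lᵢ/(AᵢEᵢ) = δ_free.
The series flexibility is Σ Lᵢ/(AᵢEᵢ) = 300/(500×196×10³) + 850/(475×117×10³) = 1.836×10⁻⁵ mm/N.
P = 1.397 / 1.836×10⁻⁵ = 76100 N = 76.1 kN, tensile.
σ_{titanium alloy} = P / A = 76100 / 475 = 160.2 MPa.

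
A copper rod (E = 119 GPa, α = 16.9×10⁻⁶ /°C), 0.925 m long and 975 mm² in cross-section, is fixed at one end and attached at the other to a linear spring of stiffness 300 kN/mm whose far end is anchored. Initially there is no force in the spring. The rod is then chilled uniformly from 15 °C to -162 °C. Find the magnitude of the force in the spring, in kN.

Free thermal contraction: δ_free = αΔT L = 16.9×10⁻⁶ × 177 × 925 = 2.767 mm.
With a force P in the spring, the elastic change of the rod is PL/(AE) and that of the spring is P/k; compatibility requires their sum to equal δ_free.
So P = δ_free / [L/(AE) + 1/k] = 2.767 / [ 925/(975×119×10³) + 1/(300×10³) ].
P = 2.767 / 1.131×10⁻⁵ = 244700 N.

P ≈ 245 kN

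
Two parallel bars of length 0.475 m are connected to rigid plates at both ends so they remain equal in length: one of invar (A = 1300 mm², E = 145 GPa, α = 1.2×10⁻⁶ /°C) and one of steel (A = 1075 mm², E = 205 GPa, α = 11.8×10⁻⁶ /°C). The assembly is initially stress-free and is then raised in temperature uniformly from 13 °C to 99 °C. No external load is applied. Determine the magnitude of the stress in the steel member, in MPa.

Both members must finish at the same length. With the larger α, the steel tends to over-expand; the plates restrain it, putting the steel in compression and the invar in tension. With no external load the two internal forces are equal and opposite, magnitude P.
Compatibility of the two members (thermal + elastic change equal): (α₁ − α₂)ΔT = P·[1/(A₁E₁) + 1/(A₂E₂)].
|α₁ − α₂|·ΔT = 10.6×10⁻⁶ × 86 = 0.0009116.
1/(A₁E₁) + 1/(A₂E₂) = 1/(1300×145×10³) + 1/(1075×205×10³) = 9.843×10⁻⁹ N⁻¹.
P = 0.0009116 / 9.843×10⁻⁹ = 92620 N = 92.62 kN.
σ_{steel} = P/A₂ = 92620/1075 = 86.15 MPa, compressive.

σ ≈ 86.2 MPa (compressive)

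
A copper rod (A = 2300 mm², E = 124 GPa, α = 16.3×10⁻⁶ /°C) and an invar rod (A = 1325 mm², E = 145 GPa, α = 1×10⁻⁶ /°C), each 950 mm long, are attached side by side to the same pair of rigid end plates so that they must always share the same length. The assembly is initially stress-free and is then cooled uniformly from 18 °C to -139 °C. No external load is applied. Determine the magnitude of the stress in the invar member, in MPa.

σ ≈ 208 MPa (compressive)

The copper has the larger α, so on cooling it would change length more than the invar if both were free. The rigid plates force a common final length, so the copper is put into tension and the invar into compression, with equal and opposite forces P (no external load).
Compatibility of the two members (thermal + elastic change equal): (α₁ − α₂)ΔT = P·[1/(A₁E₁) + 1/(A₂E₂)].
|α₁ − α₂|·ΔT = 15.3×10⁻⁶ × 157 = 0.002402.
1/(A₁E₁) + 1/(A₂E₂) = 1/(2300×124×10³) + 1/(1325×145×10³) = 8.711×10⁻⁹ N⁻¹.
So P = 0.002402 / 8.711×10⁻⁹ = 275.7 kN.
σ_{invar} = P/A₂ = 275700/1325 = 208.1 MPa, compressive.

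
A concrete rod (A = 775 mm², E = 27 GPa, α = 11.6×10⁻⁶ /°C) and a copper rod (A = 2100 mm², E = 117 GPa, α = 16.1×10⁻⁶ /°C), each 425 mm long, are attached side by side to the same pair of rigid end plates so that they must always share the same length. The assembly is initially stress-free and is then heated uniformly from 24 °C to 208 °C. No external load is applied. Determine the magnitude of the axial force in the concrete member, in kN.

Both members must finish at the same length. With the larger α, the copper tends to over-expand; the plates restrain it, putting the copper in compression and the concrete in tension. With no external load the two internal forces are equal and opposite, magnitude P.
Compatibility of the two members (thermal + elastic change equal): (α₁ − α₂)ΔT = P·[1/(A₁E₁) + 1/(A₂E₂)].
|α₁ − α₂|·ΔT = 4.5×10⁻⁶ × 184 = 0.000828.
1/(A₁E₁) + 1/(A₂E₂) = 1/(775×27×10³) + 1/(2100×117×10³) = 5.186×10⁻⁸ N⁻¹.
So P = 0.000828 / 5.186×10⁻⁸ = 15.97 kN.

P ≈ 16 kN (tensile in the concrete)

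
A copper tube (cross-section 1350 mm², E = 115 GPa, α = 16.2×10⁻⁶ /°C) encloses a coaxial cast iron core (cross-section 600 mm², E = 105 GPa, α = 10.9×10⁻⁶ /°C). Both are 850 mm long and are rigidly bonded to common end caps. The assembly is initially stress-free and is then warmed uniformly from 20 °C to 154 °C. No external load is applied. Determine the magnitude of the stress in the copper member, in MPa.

σ ≈ 23.6 MPa (compressive)

Both members must finish at the same length. With the larger α, the copper tends to over-expand; the plates restrain it, putting the copper in compression and the cast iron in tension. With no external load the two internal forces are equal and opposite, magnitude P.
Setting the final lengths equal and cancelling L: (α₁ − α₂)ΔT = P/(A₁E₁) + P/(A₂E₂).
|α₁ − α₂|·ΔT = 5.3×10⁻⁶ × 134 = 0.0007102.
1/(A₁E₁) + 1/(A₂E₂) = 1/(1350×115×10³) + 1/(600×105×10³) = 2.231×10⁻⁸ N⁻¹.
So P = 0.0007102 / 2.231×10⁻⁸ = 31.83 kN.
σ_{copper} = P/A₁ = 31830/1350 = 23.58 MPa, compressive.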